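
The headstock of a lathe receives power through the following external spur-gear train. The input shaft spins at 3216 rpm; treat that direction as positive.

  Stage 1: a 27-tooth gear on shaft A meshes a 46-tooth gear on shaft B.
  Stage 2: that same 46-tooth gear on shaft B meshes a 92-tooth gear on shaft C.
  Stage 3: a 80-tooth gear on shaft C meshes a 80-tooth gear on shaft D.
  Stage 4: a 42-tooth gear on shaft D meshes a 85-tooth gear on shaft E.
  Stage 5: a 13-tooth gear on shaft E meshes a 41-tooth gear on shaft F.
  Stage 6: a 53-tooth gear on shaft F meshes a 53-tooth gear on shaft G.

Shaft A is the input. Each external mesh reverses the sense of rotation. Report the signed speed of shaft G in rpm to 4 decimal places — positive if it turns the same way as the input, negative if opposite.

Stage 1 [27T→46T]: ω = 3216.0000×27/46 = 1887.6522 rpm, dir flips to −; running = −1887.6522
Stage 2 [46T→92T]: ω = 1887.6522×46/92 = 943.8261 rpm, dir flips to +; running = +943.8261
Stage 3 [80T→80T]: ω = 943.8261×80/80 = 943.8261 rpm, dir flips to −; running = −943.8261
Stage 4 [42T→85T]: ω = 943.8261×42/85 = 466.3611 rpm, dir flips to +; running = +466.3611
Stage 5 [13T→41T]: ω = 466.3611×13/41 = 147.8706 rpm, dir flips to −; running = −147.8706
Stage 6 [53T→53T]: ω = 147.8706×53/53 = 147.8706 rpm, dir flips to +; running = +147.8706

+147.8706 rpm (same as input, |ω| = 147.8706 rpm)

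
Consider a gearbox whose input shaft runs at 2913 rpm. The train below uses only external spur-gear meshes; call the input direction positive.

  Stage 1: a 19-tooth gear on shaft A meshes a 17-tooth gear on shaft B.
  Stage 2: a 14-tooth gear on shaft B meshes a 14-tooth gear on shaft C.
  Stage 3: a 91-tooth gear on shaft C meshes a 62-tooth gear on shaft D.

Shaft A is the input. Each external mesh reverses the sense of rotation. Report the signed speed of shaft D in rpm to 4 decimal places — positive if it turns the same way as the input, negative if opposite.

-4778.5361 rpm (opposite to input, |ω| = 4778.5361 rpm)

Stage 1 [19T→17T]: ω = 2913.0000×19/17 = 3255.7059 rpm, dir flips to −; running = −3255.7059
Stage 2 [14T→14T]: ω = 3255.7059×14/14 = 3255.7059 rpm, dir flips to +; running = +3255.7059
Stage 3 [91T→62T]: ω = 3255.7059×91/62 = 4778.5361 rpm, dir flips to −; running = −4778.5361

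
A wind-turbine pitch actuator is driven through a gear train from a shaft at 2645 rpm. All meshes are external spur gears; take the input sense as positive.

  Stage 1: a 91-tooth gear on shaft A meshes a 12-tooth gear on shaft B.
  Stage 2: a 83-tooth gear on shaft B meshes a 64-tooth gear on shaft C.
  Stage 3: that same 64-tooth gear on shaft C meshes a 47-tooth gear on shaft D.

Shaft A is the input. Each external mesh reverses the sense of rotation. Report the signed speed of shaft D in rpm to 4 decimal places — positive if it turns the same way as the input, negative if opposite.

-35421.4273 rpm (opposite to input, |ω| = 35421.4273 rpm)

Stage 1 [91T→12T]: ω = 2645.0000×91/12 = 20057.9167 rpm, dir flips to −; running = −20057.9167
Stage 2 [83T→64T]: ω = 20057.9167×83/64 = 26012.6107 rpm, dir flips to +; running = +26012.6107
Stage 3 [64T→47T]: ω = 26012.6107×64/47 = 35421.4273 rpm, dir flips to −; running = −35421.4273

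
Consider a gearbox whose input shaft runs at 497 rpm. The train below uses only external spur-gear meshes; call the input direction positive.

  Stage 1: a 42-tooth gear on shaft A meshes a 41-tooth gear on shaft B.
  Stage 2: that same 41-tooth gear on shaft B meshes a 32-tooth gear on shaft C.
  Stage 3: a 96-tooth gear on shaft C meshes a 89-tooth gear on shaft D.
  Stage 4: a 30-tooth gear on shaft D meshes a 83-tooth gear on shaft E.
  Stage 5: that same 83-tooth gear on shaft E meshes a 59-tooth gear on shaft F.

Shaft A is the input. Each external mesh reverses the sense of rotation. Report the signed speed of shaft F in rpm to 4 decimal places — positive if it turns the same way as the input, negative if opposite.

-357.7719 rpm (opposite to input, |ω| = 357.7719 rpm)

Stage 1 [42T→41T]: ω = 497.0000×42/41 = 509.1220 rpm, dir flips to −; running = −509.1220
Stage 2 [41T→32T]: ω = 509.1220×41/32 = 652.3125 rpm, dir flips to +; running = +652.3125
Stage 3 [96T→89T]: ω = 652.3125×96/89 = 703.6180 rpm, dir flips to −; running = −703.6180
Stage 4 [30T→83T]: ω = 703.6180×30/83 = 254.3198 rpm, dir flips to +; running = +254.3198
Stage 5 [83T→59T]: ω = 254.3198×83/59 = 357.7719 rpm, dir flips to −; running = −357.7719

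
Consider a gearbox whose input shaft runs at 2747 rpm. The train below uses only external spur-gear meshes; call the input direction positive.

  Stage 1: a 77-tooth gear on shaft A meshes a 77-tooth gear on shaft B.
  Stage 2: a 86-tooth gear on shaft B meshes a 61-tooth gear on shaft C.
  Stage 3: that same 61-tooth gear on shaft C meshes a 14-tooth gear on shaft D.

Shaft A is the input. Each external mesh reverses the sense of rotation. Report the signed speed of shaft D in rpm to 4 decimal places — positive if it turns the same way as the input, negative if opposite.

Stage 1 [77T→77T]: ω = 2747.0000×77/77 = 2747.0000 rpm, dir flips to −; running = −2747.0000
Stage 2 [86T→61T]: ω = 2747.0000×86/61 = 3872.8197 rpm, dir flips to +; running = +3872.8197
Stage 3 [61T→14T]: ω = 3872.8197×61/14 = 16874.4286 rpm, dir flips to −; running = −16874.4286

-16874.4286 rpm (opposite to input, |ω| = 16874.4286 rpm)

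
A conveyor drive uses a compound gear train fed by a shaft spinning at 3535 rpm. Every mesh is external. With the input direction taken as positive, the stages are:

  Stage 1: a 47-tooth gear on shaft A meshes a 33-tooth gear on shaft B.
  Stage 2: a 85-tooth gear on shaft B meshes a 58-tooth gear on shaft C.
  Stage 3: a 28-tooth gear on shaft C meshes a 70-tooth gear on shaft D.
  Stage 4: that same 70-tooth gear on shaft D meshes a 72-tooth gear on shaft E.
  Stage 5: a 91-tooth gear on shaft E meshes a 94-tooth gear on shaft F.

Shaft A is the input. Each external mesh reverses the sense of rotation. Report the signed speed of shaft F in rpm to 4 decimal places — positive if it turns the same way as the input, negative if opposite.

Stage 1 [47T→33T]: ω = 3535.0000×47/33 = 5034.6970 rpm, dir flips to −; running = −5034.6970
Stage 2 [85T→58T]: ω = 5034.6970×85/58 = 7378.4352 rpm, dir flips to +; running = +7378.4352
Stage 3 [28T→70T]: ω = 7378.4352×28/70 = 2951.3741 rpm, dir flips to −; running = −2951.3741
Stage 4 [70T→72T]: ω = 2951.3741×70/72 = 2869.3915 rpm, dir flips to +; running = +2869.3915
Stage 5 [91T→94T]: ω = 2869.3915×91/94 = 2777.8151 rpm, dir flips to −; running = −2777.8151

-2777.8151 rpm (opposite to input, |ω| = 2777.8151 rpm)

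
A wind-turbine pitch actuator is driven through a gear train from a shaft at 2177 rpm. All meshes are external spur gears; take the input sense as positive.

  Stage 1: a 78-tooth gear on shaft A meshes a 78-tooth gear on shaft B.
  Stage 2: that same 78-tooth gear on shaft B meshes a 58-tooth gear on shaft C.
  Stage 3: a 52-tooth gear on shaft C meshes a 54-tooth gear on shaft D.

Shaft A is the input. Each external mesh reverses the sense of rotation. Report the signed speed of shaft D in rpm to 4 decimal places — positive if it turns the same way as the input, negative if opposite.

-2819.2567 rpm (opposite to input, |ω| = 2819.2567 rpm)

Stage 1 [78T→78T]: ω = 2177.0000×78/78 = 2177.0000 rpm, dir flips to −; running = −2177.0000
Stage 2 [78T→58T]: ω = 2177.0000×78/58 = 2927.6897 rpm, dir flips to +; running = +2927.6897
Stage 3 [52T→54T]: ω = 2927.6897×52/54 = 2819.2567 rpm, dir flips to −; running = −2819.2567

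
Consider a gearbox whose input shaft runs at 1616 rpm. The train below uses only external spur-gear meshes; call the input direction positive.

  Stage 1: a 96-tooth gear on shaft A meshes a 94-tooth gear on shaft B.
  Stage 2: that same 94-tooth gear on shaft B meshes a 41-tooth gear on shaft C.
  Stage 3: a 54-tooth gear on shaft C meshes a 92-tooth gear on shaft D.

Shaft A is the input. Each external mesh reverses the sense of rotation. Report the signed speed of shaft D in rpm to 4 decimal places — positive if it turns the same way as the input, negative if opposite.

-2220.9290 rpm (opposite to input, |ω| = 2220.9290 rpm)

Stage 1 [96T→94T]: ω = 1616.0000×96/94 = 1650.3830 rpm, dir flips to −; running = −1650.3830
Stage 2 [94T→41T]: ω = 1650.3830×94/41 = 3783.8049 rpm, dir flips to +; running = +3783.8049
Stage 3 [54T→92T]: ω = 3783.8049×54/92 = 2220.9290 rpm, dir flips to −; running = −2220.9290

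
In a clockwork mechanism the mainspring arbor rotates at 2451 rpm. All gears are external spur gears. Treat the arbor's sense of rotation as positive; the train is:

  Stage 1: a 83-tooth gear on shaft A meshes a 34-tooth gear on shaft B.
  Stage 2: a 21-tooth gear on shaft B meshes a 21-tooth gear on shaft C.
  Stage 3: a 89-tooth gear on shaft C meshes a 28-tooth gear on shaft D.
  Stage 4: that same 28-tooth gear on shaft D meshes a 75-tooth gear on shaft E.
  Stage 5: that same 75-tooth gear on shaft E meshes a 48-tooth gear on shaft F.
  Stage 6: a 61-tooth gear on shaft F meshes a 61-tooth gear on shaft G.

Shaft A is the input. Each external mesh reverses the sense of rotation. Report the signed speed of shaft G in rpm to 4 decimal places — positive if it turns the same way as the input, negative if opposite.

+11094.0790 rpm (same as input, |ω| = 11094.0790 rpm)

Stage 1 [83T→34T]: ω = 2451.0000×83/34 = 5983.3235 rpm, dir flips to −; running = −5983.3235
Stage 2 [21T→21T]: ω = 5983.3235×21/21 = 5983.3235 rpm, dir flips to +; running = +5983.3235
Stage 3 [89T→28T]: ω = 5983.3235×89/28 = 19018.4212 rpm, dir flips to −; running = −19018.4212
Stage 4 [28T→75T]: ω = 19018.4212×28/75 = 7100.2106 rpm, dir flips to +; running = +7100.2106
Stage 5 [75T→48T]: ω = 7100.2106×75/48 = 11094.0790 rpm, dir flips to −; running = −11094.0790
Stage 6 [61T→61T]: ω = 11094.0790×61/61 = 11094.0790 rpm, dir flips to +; running = +11094.0790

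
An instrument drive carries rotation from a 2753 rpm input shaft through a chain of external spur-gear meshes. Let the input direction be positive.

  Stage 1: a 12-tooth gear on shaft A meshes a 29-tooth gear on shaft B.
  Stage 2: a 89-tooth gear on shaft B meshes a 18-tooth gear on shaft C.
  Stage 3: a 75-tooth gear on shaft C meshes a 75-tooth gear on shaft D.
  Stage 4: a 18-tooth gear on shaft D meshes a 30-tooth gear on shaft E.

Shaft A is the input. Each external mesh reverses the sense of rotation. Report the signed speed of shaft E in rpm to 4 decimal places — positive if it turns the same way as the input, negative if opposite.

+3379.5448 rpm (same as input, |ω| = 3379.5448 rpm)

Stage 1 [12T→29T]: ω = 2753.0000×12/29 = 1139.1724 rpm, dir flips to −; running = −1139.1724
Stage 2 [89T→18T]: ω = 1139.1724×89/18 = 5632.5747 rpm, dir flips to +; running = +5632.5747
Stage 3 [75T→75T]: ω = 5632.5747×75/75 = 5632.5747 rpm, dir flips to −; running = −5632.5747
Stage 4 [18T→30T]: ω = 5632.5747×18/30 = 3379.5448 rpm, dir flips to +; running = +3379.5448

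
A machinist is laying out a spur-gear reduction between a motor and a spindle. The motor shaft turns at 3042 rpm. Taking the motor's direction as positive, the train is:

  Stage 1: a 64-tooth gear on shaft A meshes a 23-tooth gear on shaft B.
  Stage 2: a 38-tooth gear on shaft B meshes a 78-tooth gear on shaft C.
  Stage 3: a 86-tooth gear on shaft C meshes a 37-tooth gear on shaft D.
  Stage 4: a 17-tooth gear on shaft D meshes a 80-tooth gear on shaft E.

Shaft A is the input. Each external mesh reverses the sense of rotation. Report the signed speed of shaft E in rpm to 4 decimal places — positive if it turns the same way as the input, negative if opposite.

+2036.8357 rpm (same as input, |ω| = 2036.8357 rpm)

Stage 1 [64T→23T]: ω = 3042.0000×64/23 = 8464.6957 rpm, dir flips to −; running = −8464.6957
Stage 2 [38T→78T]: ω = 8464.6957×38/78 = 4123.8261 rpm, dir flips to +; running = +4123.8261
Stage 3 [86T→37T]: ω = 4123.8261×86/37 = 9585.1093 rpm, dir flips to −; running = −9585.1093
Stage 4 [17T→80T]: ω = 9585.1093×17/80 = 2036.8357 rpm, dir flips to +; running = +2036.8357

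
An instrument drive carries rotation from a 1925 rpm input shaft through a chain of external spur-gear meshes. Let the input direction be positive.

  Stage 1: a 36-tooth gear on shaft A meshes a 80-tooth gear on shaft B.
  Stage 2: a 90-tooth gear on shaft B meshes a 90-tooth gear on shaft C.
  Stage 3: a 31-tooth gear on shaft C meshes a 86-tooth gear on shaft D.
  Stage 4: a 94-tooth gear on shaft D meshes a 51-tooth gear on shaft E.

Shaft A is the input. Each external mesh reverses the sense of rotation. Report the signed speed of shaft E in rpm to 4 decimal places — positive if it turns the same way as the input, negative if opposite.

Stage 1 [36T→80T]: ω = 1925.0000×36/80 = 866.2500 rpm, dir flips to −; running = −866.2500
Stage 2 [90T→90T]: ω = 866.2500×90/90 = 866.2500 rpm, dir flips to +; running = +866.2500
Stage 3 [31T→86T]: ω = 866.2500×31/86 = 312.2529 rpm, dir flips to −; running = −312.2529
Stage 4 [94T→51T]: ω = 312.2529×94/51 = 575.5250 rpm, dir flips to +; running = +575.5250

+575.5250 rpm (same as input, |ω| = 575.5250 rpm)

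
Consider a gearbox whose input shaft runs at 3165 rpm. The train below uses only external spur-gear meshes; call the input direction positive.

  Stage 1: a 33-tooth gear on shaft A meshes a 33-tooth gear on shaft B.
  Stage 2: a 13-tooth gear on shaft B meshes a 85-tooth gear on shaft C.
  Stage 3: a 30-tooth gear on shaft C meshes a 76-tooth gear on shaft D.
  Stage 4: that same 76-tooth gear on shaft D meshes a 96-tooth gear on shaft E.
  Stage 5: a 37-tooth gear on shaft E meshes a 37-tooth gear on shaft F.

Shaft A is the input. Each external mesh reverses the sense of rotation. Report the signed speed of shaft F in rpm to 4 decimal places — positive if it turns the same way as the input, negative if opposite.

Stage 1 [33T→33T]: ω = 3165.0000×33/33 = 3165.0000 rpm, dir flips to −; running = −3165.0000
Stage 2 [13T→85T]: ω = 3165.0000×13/85 = 484.0588 rpm, dir flips to +; running = +484.0588
Stage 3 [30T→76T]: ω = 484.0588×30/76 = 191.0759 rpm, dir flips to −; running = −191.0759
Stage 4 [76T→96T]: ω = 191.0759×76/96 = 151.2684 rpm, dir flips to +; running = +151.2684
Stage 5 [37T→37T]: ω = 151.2684×37/37 = 151.2684 rpm, dir flips to −; running = −151.2684

-151.2684 rpm (opposite to input, |ω| = 151.2684 rpm)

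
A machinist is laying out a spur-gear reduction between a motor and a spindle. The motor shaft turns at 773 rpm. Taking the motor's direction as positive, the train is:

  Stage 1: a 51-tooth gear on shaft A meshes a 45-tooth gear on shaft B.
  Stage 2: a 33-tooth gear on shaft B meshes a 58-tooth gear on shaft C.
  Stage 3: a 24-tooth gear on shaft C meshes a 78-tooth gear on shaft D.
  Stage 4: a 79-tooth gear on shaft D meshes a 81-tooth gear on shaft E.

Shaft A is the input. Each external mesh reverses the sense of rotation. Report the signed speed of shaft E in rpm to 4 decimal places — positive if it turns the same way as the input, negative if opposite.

Stage 1 [51T→45T]: ω = 773.0000×51/45 = 876.0667 rpm, dir flips to −; running = −876.0667
Stage 2 [33T→58T]: ω = 876.0667×33/58 = 498.4517 rpm, dir flips to +; running = +498.4517
Stage 3 [24T→78T]: ω = 498.4517×24/78 = 153.3698 rpm, dir flips to −; running = −153.3698
Stage 4 [79T→81T]: ω = 153.3698×79/81 = 149.5829 rpm, dir flips to +; running = +149.5829

+149.5829 rpm (same as input, |ω| = 149.5829 rpm)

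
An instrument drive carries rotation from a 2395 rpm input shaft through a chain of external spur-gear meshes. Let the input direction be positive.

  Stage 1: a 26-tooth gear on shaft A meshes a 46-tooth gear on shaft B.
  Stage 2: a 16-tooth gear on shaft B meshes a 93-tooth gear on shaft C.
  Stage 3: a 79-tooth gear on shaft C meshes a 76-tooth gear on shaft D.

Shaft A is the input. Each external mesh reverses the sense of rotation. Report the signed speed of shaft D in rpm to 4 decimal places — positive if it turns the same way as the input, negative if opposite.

Stage 1 [26T→46T]: ω = 2395.0000×26/46 = 1353.6957 rpm, dir flips to −; running = −1353.6957
Stage 2 [16T→93T]: ω = 1353.6957×16/93 = 232.8939 rpm, dir flips to +; running = +232.8939
Stage 3 [79T→76T]: ω = 232.8939×79/76 = 242.0871 rpm, dir flips to −; running = −242.0871

-242.0871 rpm (opposite to input, |ω| = 242.0871 rpm)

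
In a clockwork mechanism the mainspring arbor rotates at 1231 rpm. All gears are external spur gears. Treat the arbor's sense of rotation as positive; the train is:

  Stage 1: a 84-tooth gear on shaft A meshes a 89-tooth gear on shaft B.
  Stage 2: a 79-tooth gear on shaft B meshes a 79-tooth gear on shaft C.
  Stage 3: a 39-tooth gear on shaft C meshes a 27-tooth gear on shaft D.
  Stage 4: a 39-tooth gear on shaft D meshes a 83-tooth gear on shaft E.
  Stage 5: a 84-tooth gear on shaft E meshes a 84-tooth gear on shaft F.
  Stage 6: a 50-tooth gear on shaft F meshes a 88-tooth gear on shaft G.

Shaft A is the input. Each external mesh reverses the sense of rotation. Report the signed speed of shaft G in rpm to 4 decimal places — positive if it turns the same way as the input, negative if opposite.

Stage 1 [84T→89T]: ω = 1231.0000×84/89 = 1161.8427 rpm, dir flips to −; running = −1161.8427
Stage 2 [79T→79T]: ω = 1161.8427×79/79 = 1161.8427 rpm, dir flips to +; running = +1161.8427
Stage 3 [39T→27T]: ω = 1161.8427×39/27 = 1678.2172 rpm, dir flips to −; running = −1678.2172
Stage 4 [39T→83T]: ω = 1678.2172×39/83 = 788.5599 rpm, dir flips to +; running = +788.5599
Stage 5 [84T→84T]: ω = 788.5599×84/84 = 788.5599 rpm, dir flips to −; running = −788.5599
Stage 6 [50T→88T]: ω = 788.5599×50/88 = 448.0454 rpm, dir flips to +; running = +448.0454

+448.0454 rpm (same as input, |ω| = 448.0454 rpm)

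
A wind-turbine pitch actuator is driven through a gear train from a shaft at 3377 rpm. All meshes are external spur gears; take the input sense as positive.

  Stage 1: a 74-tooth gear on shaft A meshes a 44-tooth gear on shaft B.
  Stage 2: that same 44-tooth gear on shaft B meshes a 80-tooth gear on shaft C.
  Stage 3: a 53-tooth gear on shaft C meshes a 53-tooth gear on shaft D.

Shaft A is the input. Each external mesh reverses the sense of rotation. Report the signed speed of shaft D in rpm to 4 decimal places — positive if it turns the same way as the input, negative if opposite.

-3123.7250 rpm (opposite to input, |ω| = 3123.7250 rpm)

Stage 1 [74T→44T]: ω = 3377.0000×74/44 = 5679.5000 rpm, dir flips to −; running = −5679.5000
Stage 2 [44T→80T]: ω = 5679.5000×44/80 = 3123.7250 rpm, dir flips to +; running = +3123.7250
Stage 3 [53T→53T]: ω = 3123.7250×53/53 = 3123.7250 rpm, dir flips to −; running = −3123.7250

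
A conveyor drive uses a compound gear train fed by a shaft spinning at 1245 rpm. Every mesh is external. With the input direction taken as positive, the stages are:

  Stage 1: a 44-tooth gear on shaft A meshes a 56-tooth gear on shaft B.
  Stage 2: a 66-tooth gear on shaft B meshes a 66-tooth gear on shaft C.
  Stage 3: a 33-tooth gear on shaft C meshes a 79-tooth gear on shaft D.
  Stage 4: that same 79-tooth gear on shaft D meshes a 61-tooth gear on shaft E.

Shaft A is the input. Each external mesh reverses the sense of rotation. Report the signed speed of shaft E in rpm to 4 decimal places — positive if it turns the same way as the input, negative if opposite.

+529.1979 rpm (same as input, |ω| = 529.1979 rpm)

Stage 1 [44T→56T]: ω = 1245.0000×44/56 = 978.2143 rpm, dir flips to −; running = −978.2143
Stage 2 [66T→66T]: ω = 978.2143×66/66 = 978.2143 rpm, dir flips to +; running = +978.2143
Stage 3 [33T→79T]: ω = 978.2143×33/79 = 408.6212 rpm, dir flips to −; running = −408.6212
Stage 4 [79T→61T]: ω = 408.6212×79/61 = 529.1979 rpm, dir flips to +; running = +529.1979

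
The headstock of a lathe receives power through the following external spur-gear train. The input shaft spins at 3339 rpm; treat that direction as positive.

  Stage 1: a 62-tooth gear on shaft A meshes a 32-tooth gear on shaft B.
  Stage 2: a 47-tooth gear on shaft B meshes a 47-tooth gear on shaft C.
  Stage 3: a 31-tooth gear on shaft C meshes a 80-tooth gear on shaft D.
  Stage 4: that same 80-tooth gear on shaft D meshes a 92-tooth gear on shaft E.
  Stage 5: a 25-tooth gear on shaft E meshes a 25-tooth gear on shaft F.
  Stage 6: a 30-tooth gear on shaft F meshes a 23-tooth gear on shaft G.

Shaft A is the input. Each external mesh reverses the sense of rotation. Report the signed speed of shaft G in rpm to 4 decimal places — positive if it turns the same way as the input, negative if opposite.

+2843.3179 rpm (same as input, |ω| = 2843.3179 rpm)

Stage 1 [62T→32T]: ω = 3339.0000×62/32 = 6469.3125 rpm, dir flips to −; running = −6469.3125
Stage 2 [47T→47T]: ω = 6469.3125×47/47 = 6469.3125 rpm, dir flips to +; running = +6469.3125
Stage 3 [31T→80T]: ω = 6469.3125×31/80 = 2506.8586 rpm, dir flips to −; running = −2506.8586
Stage 4 [80T→92T]: ω = 2506.8586×80/92 = 2179.8770 rpm, dir flips to +; running = +2179.8770
Stage 5 [25T→25T]: ω = 2179.8770×25/25 = 2179.8770 rpm, dir flips to −; running = −2179.8770
Stage 6 [30T→23T]: ω = 2179.8770×30/23 = 2843.3179 rpm, dir flips to +; running = +2843.3179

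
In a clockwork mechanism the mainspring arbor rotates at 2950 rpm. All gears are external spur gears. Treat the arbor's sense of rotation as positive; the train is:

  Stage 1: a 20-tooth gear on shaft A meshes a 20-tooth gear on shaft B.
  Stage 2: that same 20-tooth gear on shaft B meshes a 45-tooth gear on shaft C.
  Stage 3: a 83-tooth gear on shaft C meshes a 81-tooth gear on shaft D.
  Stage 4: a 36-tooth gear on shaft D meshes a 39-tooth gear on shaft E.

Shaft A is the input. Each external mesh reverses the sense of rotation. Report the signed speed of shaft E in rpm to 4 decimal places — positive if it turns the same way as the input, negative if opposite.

Stage 1 [20T→20T]: ω = 2950.0000×20/20 = 2950.0000 rpm, dir flips to −; running = −2950.0000
Stage 2 [20T→45T]: ω = 2950.0000×20/45 = 1311.1111 rpm, dir flips to +; running = +1311.1111
Stage 3 [83T→81T]: ω = 1311.1111×83/81 = 1343.4842 rpm, dir flips to −; running = −1343.4842
Stage 4 [36T→39T]: ω = 1343.4842×36/39 = 1240.1393 rpm, dir flips to +; running = +1240.1393

+1240.1393 rpm (same as input, |ω| = 1240.1393 rpm)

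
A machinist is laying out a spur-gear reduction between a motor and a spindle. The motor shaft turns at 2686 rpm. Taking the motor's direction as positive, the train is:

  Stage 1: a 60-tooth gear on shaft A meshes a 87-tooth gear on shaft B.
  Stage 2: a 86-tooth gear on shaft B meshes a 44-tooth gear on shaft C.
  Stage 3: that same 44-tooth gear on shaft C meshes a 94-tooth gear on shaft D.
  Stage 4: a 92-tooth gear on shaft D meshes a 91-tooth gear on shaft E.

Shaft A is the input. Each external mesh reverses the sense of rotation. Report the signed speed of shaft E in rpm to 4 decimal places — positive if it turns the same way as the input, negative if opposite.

Stage 1 [60T→87T]: ω = 2686.0000×60/87 = 1852.4138 rpm, dir flips to −; running = −1852.4138
Stage 2 [86T→44T]: ω = 1852.4138×86/44 = 3620.6270 rpm, dir flips to +; running = +3620.6270
Stage 3 [44T→94T]: ω = 3620.6270×44/94 = 1694.7616 rpm, dir flips to −; running = −1694.7616
Stage 4 [92T→91T]: ω = 1694.7616×92/91 = 1713.3853 rpm, dir flips to +; running = +1713.3853

+1713.3853 rpm (same as input, |ω| = 1713.3853 rpm)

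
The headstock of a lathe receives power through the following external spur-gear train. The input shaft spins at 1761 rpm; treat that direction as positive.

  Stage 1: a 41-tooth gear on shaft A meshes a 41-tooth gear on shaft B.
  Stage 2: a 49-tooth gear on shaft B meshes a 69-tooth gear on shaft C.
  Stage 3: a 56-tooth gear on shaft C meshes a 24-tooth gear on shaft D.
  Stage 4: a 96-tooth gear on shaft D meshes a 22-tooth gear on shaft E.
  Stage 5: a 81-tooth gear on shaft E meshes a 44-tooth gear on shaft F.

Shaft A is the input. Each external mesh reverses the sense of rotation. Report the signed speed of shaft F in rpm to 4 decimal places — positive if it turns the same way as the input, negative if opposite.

Stage 1 [41T→41T]: ω = 1761.0000×41/41 = 1761.0000 rpm, dir flips to −; running = −1761.0000
Stage 2 [49T→69T]: ω = 1761.0000×49/69 = 1250.5652 rpm, dir flips to +; running = +1250.5652
Stage 3 [56T→24T]: ω = 1250.5652×56/24 = 2917.9855 rpm, dir flips to −; running = −2917.9855
Stage 4 [96T→22T]: ω = 2917.9855×96/22 = 12733.0277 rpm, dir flips to +; running = +12733.0277
Stage 5 [81T→44T]: ω = 12733.0277×81/44 = 23440.3464 rpm, dir flips to −; running = −23440.3464

-23440.3464 rpm (opposite to input, |ω| = 23440.3464 rpm)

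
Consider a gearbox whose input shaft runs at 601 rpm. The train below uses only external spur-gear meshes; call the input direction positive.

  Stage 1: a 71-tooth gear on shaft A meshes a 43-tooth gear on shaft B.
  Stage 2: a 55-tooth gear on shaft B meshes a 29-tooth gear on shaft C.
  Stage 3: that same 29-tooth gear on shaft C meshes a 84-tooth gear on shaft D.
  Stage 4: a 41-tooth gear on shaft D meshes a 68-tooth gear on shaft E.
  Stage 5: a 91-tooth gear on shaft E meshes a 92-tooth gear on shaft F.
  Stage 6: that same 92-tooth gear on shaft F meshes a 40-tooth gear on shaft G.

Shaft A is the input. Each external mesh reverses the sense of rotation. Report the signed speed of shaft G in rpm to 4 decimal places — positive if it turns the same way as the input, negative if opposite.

Stage 1 [71T→43T]: ω = 601.0000×71/43 = 992.3488 rpm, dir flips to −; running = −992.3488
Stage 2 [55T→29T]: ω = 992.3488×55/29 = 1882.0409 rpm, dir flips to +; running = +1882.0409
Stage 3 [29T→84T]: ω = 1882.0409×29/84 = 649.7522 rpm, dir flips to −; running = −649.7522
Stage 4 [41T→68T]: ω = 649.7522×41/68 = 391.7624 rpm, dir flips to +; running = +391.7624
Stage 5 [91T→92T]: ω = 391.7624×91/92 = 387.5041 rpm, dir flips to −; running = −387.5041
Stage 6 [92T→40T]: ω = 387.5041×92/40 = 891.2594 rpm, dir flips to +; running = +891.2594

+891.2594 rpm (same as input, |ω| = 891.2594 rpm)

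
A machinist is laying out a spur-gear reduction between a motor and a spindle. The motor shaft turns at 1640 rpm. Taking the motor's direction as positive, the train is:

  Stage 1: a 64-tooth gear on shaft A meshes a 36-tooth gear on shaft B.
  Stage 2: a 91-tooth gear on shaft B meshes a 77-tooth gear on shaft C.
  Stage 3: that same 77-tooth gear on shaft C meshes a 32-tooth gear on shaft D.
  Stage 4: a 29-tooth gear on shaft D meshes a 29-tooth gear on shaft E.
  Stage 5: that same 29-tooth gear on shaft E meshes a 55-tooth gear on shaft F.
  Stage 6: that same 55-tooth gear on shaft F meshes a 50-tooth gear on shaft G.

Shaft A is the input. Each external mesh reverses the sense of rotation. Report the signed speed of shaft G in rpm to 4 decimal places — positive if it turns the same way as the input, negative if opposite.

+4808.8444 rpm (same as input, |ω| = 4808.8444 rpm)

Stage 1 [64T→36T]: ω = 1640.0000×64/36 = 2915.5556 rpm, dir flips to −; running = −2915.5556
Stage 2 [91T→77T]: ω = 2915.5556×91/77 = 3445.6566 rpm, dir flips to +; running = +3445.6566
Stage 3 [77T→32T]: ω = 3445.6566×77/32 = 8291.1111 rpm, dir flips to −; running = −8291.1111
Stage 4 [29T→29T]: ω = 8291.1111×29/29 = 8291.1111 rpm, dir flips to +; running = +8291.1111
Stage 5 [29T→55T]: ω = 8291.1111×29/55 = 4371.6768 rpm, dir flips to −; running = −4371.6768
Stage 6 [55T→50T]: ω = 4371.6768×55/50 = 4808.8444 rpm, dir flips to +; running = +4808.8444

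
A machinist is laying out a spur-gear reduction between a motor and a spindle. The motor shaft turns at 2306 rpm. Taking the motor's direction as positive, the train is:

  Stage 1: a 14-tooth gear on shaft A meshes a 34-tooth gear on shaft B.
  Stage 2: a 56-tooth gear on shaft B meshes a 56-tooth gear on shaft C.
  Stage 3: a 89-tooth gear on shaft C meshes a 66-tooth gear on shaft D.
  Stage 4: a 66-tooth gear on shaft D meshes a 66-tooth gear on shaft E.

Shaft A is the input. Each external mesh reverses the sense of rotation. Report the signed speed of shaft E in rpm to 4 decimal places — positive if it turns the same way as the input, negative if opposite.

Stage 1 [14T→34T]: ω = 2306.0000×14/34 = 949.5294 rpm, dir flips to −; running = −949.5294
Stage 2 [56T→56T]: ω = 949.5294×56/56 = 949.5294 rpm, dir flips to +; running = +949.5294
Stage 3 [89T→66T]: ω = 949.5294×89/66 = 1280.4260 rpm, dir flips to −; running = −1280.4260
Stage 4 [66T→66T]: ω = 1280.4260×66/66 = 1280.4260 rpm, dir flips to +; running = +1280.4260

+1280.4260 rpm (same as input, |ω| = 1280.4260 rpm)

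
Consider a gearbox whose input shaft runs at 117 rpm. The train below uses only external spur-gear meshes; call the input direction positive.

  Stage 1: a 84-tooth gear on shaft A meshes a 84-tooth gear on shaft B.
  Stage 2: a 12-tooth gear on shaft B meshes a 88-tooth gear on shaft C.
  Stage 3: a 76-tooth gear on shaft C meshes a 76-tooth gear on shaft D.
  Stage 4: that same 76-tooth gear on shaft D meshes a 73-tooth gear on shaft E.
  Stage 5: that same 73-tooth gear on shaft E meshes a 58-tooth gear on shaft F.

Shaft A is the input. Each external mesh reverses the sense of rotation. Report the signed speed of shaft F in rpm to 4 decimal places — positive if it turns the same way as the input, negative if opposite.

Stage 1 [84T→84T]: ω = 117.0000×84/84 = 117.0000 rpm, dir flips to −; running = −117.0000
Stage 2 [12T→88T]: ω = 117.0000×12/88 = 15.9545 rpm, dir flips to +; running = +15.9545
Stage 3 [76T→76T]: ω = 15.9545×76/76 = 15.9545 rpm, dir flips to −; running = −15.9545
Stage 4 [76T→73T]: ω = 15.9545×76/73 = 16.6102 rpm, dir flips to +; running = +16.6102
Stage 5 [73T→58T]: ω = 16.6102×73/58 = 20.9060 rpm, dir flips to −; running = −20.9060

-20.9060 rpm (opposite to input, |ω| = 20.9060 rpm)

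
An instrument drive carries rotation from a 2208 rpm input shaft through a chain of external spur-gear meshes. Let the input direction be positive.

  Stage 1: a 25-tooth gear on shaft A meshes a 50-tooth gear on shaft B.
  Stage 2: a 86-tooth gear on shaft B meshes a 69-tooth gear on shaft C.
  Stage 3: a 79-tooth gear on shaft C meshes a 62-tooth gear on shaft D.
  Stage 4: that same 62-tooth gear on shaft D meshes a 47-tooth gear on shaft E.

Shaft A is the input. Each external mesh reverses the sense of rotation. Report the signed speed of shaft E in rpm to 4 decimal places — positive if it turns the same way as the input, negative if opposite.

Stage 1 [25T→50T]: ω = 2208.0000×25/50 = 1104.0000 rpm, dir flips to −; running = −1104.0000
Stage 2 [86T→69T]: ω = 1104.0000×86/69 = 1376.0000 rpm, dir flips to +; running = +1376.0000
Stage 3 [79T→62T]: ω = 1376.0000×79/62 = 1753.2903 rpm, dir flips to −; running = −1753.2903
Stage 4 [62T→47T]: ω = 1753.2903×62/47 = 2312.8511 rpm, dir flips to +; running = +2312.8511

+2312.8511 rpm (same as input, |ω| = 2312.8511 rpm)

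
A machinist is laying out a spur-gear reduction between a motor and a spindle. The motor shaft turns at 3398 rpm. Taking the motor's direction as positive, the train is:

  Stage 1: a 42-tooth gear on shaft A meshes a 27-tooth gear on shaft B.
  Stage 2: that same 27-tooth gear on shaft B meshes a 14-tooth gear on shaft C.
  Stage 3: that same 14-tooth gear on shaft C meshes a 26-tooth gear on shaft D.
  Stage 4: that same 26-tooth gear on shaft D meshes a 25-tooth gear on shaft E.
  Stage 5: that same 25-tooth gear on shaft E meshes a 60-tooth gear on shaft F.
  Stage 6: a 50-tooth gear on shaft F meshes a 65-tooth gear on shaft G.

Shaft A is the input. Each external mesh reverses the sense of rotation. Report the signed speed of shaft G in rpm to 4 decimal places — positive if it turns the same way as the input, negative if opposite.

Stage 1 [42T→27T]: ω = 3398.0000×42/27 = 5285.7778 rpm, dir flips to −; running = −5285.7778
Stage 2 [27T→14T]: ω = 5285.7778×27/14 = 10194.0000 rpm, dir flips to +; running = +10194.0000
Stage 3 [14T→26T]: ω = 10194.0000×14/26 = 5489.0769 rpm, dir flips to −; running = −5489.0769
Stage 4 [26T→25T]: ω = 5489.0769×26/25 = 5708.6400 rpm, dir flips to +; running = +5708.6400
Stage 5 [25T→60T]: ω = 5708.6400×25/60 = 2378.6000 rpm, dir flips to −; running = −2378.6000
Stage 6 [50T→65T]: ω = 2378.6000×50/65 = 1829.6923 rpm, dir flips to +; running = +1829.6923

+1829.6923 rpm (same as input, |ω| = 1829.6923 rpm)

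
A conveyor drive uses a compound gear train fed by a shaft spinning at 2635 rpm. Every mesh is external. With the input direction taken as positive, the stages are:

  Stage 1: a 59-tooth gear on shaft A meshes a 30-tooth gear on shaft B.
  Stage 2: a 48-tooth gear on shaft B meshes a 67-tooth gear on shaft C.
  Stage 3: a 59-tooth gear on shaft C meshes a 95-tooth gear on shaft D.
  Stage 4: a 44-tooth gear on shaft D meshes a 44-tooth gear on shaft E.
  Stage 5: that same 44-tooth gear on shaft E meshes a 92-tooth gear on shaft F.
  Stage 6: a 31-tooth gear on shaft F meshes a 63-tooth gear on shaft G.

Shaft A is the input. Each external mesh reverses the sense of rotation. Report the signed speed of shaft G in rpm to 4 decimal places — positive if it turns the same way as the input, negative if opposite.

+542.6155 rpm (same as input, |ω| = 542.6155 rpm)

Stage 1 [59T→30T]: ω = 2635.0000×59/30 = 5182.1667 rpm, dir flips to −; running = −5182.1667
Stage 2 [48T→67T]: ω = 5182.1667×48/67 = 3712.5970 rpm, dir flips to +; running = +3712.5970
Stage 3 [59T→95T]: ω = 3712.5970×59/95 = 2305.7181 rpm, dir flips to −; running = −2305.7181
Stage 4 [44T→44T]: ω = 2305.7181×44/44 = 2305.7181 rpm, dir flips to +; running = +2305.7181
Stage 5 [44T→92T]: ω = 2305.7181×44/92 = 1102.7348 rpm, dir flips to −; running = −1102.7348
Stage 6 [31T→63T]: ω = 1102.7348×31/63 = 542.6155 rpm, dir flips to +; running = +542.6155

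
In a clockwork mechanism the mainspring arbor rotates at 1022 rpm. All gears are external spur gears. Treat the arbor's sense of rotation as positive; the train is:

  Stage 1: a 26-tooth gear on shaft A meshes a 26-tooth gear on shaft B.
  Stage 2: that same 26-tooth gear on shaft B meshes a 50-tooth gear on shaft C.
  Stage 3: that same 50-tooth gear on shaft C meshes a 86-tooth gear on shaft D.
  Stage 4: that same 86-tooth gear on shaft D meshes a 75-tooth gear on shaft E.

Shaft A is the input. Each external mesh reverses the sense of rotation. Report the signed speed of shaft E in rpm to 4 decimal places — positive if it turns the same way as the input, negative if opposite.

Stage 1 [26T→26T]: ω = 1022.0000×26/26 = 1022.0000 rpm, dir flips to −; running = −1022.0000
Stage 2 [26T→50T]: ω = 1022.0000×26/50 = 531.4400 rpm, dir flips to +; running = +531.4400
Stage 3 [50T→86T]: ω = 531.4400×50/86 = 308.9767 rpm, dir flips to −; running = −308.9767
Stage 4 [86T→75T]: ω = 308.9767×86/75 = 354.2933 rpm, dir flips to +; running = +354.2933

+354.2933 rpm (same as input, |ω| = 354.2933 rpm)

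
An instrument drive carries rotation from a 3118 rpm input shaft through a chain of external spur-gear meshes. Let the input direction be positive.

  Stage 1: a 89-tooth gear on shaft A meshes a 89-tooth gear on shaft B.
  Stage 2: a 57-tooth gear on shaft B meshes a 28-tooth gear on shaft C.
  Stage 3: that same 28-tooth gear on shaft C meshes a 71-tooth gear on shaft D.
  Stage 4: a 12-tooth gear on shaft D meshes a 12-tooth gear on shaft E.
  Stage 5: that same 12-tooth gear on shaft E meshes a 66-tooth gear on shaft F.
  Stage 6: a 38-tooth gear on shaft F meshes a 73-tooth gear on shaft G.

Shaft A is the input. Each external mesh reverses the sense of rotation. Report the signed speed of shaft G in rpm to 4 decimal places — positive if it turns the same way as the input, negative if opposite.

Stage 1 [89T→89T]: ω = 3118.0000×89/89 = 3118.0000 rpm, dir flips to −; running = −3118.0000
Stage 2 [57T→28T]: ω = 3118.0000×57/28 = 6347.3571 rpm, dir flips to +; running = +6347.3571
Stage 3 [28T→71T]: ω = 6347.3571×28/71 = 2503.1831 rpm, dir flips to −; running = −2503.1831
Stage 4 [12T→12T]: ω = 2503.1831×12/12 = 2503.1831 rpm, dir flips to +; running = +2503.1831
Stage 5 [12T→66T]: ω = 2503.1831×12/66 = 455.1242 rpm, dir flips to −; running = −455.1242
Stage 6 [38T→73T]: ω = 455.1242×38/73 = 236.9140 rpm, dir flips to +; running = +236.9140

+236.9140 rpm (same as input, |ω| = 236.9140 rpm)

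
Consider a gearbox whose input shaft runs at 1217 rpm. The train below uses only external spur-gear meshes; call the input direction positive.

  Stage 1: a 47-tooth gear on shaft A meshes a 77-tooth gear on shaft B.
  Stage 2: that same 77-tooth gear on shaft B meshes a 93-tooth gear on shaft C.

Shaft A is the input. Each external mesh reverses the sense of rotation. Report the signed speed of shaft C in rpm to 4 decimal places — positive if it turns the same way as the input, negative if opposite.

+615.0430 rpm (same as input, |ω| = 615.0430 rpm)

Stage 1 [47T→77T]: ω = 1217.0000×47/77 = 742.8442 rpm, dir flips to −; running = −742.8442
Stage 2 [77T→93T]: ω = 742.8442×77/93 = 615.0430 rpm, dir flips to +; running = +615.0430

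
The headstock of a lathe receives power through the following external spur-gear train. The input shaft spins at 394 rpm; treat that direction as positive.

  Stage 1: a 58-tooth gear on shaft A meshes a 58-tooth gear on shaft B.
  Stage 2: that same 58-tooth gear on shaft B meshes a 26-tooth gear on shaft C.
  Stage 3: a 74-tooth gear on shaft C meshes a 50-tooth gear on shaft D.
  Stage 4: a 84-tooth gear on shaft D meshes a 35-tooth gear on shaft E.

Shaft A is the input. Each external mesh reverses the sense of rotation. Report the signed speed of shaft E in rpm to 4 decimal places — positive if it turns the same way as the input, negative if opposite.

Stage 1 [58T→58T]: ω = 394.0000×58/58 = 394.0000 rpm, dir flips to −; running = −394.0000
Stage 2 [58T→26T]: ω = 394.0000×58/26 = 878.9231 rpm, dir flips to +; running = +878.9231
Stage 3 [74T→50T]: ω = 878.9231×74/50 = 1300.8062 rpm, dir flips to −; running = −1300.8062
Stage 4 [84T→35T]: ω = 1300.8062×84/35 = 3121.9348 rpm, dir flips to +; running = +3121.9348

+3121.9348 rpm (same as input, |ω| = 3121.9348 rpm)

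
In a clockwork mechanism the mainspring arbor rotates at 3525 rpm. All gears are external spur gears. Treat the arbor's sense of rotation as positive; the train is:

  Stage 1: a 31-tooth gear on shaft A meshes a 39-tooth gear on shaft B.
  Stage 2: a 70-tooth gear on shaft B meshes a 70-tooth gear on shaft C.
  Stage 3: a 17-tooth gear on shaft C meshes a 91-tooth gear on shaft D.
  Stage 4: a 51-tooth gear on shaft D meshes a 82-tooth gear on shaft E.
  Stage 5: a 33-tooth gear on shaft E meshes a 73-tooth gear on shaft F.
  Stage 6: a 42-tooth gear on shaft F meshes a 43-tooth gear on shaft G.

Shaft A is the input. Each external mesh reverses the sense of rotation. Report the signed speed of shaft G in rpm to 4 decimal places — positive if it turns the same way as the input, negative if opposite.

Stage 1 [31T→39T]: ω = 3525.0000×31/39 = 2801.9231 rpm, dir flips to −; running = −2801.9231
Stage 2 [70T→70T]: ω = 2801.9231×70/70 = 2801.9231 rpm, dir flips to +; running = +2801.9231
Stage 3 [17T→91T]: ω = 2801.9231×17/91 = 523.4362 rpm, dir flips to −; running = −523.4362
Stage 4 [51T→82T]: ω = 523.4362×51/82 = 325.5518 rpm, dir flips to +; running = +325.5518
Stage 5 [33T→73T]: ω = 325.5518×33/73 = 147.1672 rpm, dir flips to −; running = −147.1672
Stage 6 [42T→43T]: ω = 147.1672×42/43 = 143.7447 rpm, dir flips to +; running = +143.7447

+143.7447 rpm (same as input, |ω| = 143.7447 rpm)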